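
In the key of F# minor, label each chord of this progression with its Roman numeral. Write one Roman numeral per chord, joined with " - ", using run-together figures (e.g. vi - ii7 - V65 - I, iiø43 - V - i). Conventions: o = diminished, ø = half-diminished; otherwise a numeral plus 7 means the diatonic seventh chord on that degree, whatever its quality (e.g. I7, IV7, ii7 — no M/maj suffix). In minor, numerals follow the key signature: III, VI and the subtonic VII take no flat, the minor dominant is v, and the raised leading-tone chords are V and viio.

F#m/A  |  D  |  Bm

i6 - VI - iv

F#m/A has root F#, degree 1 in F# minor, so i6.
D: major triad on D = scale degree 6 → VI.
Bm: minor triad on B = scale degree 4 → iv.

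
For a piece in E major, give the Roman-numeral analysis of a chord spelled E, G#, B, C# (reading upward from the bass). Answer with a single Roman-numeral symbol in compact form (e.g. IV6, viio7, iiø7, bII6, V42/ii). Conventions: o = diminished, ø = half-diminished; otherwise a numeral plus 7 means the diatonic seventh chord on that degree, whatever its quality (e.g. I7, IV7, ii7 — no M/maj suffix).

vi65

The pitches C#-E-G#-B form a minor seventh chord rooted on C#.
In E major, C# is the submediant; the diatonic minor seventh chord there is vi7.
With E in the bass the chord is in first inversion, so the figured bass is 65.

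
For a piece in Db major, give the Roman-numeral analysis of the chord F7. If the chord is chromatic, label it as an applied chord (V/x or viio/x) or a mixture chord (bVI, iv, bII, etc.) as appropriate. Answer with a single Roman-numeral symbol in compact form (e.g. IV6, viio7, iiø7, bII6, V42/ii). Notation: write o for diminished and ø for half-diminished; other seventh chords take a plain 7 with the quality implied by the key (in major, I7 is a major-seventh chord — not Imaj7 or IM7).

V7/vi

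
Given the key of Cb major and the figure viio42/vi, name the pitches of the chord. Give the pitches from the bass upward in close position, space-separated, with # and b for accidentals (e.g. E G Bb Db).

viio42/vi is a secondary leading-tone chord. The target vi is Ab in Cb major; the applied chord is rooted a semitone below, on G.
Building a fully diminished seventh chord on G gives G-Bb-Db-Fb.
The figured bass 42 indicates third inversion, placing the seventh (Fb) in the bass: Fb-G-Bb-Db.

Fb G Bb Db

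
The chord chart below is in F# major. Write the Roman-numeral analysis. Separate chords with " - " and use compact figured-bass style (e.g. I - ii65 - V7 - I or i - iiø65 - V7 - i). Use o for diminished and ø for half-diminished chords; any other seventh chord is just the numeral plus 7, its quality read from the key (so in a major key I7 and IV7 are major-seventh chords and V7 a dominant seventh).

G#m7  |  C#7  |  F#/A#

G#m7 has root G#, degree 2 in F# major, so ii7.
C#7: root C# is the dominant; dominant seventh chord there is V7.
F#/A#: major triad on F# = scale degree 1 → I6.

ii7 - V7 - I6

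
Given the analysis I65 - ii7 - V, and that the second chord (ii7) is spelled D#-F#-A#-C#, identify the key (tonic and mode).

ii7 is given as D#-F#-A#-C# — a minor seventh chord with root D#.
If D# is scale degree 2 and the mode makes that degree carry a minor seventh chord, the tonic is C# and the mode is major.

C# major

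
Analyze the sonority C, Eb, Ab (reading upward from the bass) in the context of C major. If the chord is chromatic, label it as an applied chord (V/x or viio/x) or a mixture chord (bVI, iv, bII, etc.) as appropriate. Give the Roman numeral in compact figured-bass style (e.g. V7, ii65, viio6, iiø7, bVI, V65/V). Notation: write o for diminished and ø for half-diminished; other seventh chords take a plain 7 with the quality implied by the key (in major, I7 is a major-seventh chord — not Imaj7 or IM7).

Stacked in thirds the chord is Ab-C-Eb: a major triad on Ab.
Ab is the lowered sixth degree of C major (diatonic 6 would be A). This is a major triad on the lowered sixth degree, borrowed from the parallel minor.
With C in the bass the chord is in first inversion, so the figured bass is 6.

bVI6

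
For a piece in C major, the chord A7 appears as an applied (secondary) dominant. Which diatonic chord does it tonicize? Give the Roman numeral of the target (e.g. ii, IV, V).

ii

The chord is a dominant seventh chord on A.
A dominant resolves down a perfect fifth: A → D. In C major, D is scale degree 2, i.e. ii.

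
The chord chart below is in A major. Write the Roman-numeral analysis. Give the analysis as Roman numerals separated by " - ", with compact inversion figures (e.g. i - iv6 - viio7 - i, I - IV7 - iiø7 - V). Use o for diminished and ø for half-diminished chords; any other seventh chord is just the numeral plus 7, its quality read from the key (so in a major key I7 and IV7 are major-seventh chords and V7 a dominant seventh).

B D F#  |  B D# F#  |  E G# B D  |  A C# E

B-D-F#: minor triad on B = scale degree 2 → ii.
B-D#-F#: a major triad on B, the applied dominant of V → V/V.
E-G#-B-D: root E is the dominant; dominant seventh chord there is V7.
A-C#-E: root A is the tonic; major triad there is I.

ii - V/V - V7 - I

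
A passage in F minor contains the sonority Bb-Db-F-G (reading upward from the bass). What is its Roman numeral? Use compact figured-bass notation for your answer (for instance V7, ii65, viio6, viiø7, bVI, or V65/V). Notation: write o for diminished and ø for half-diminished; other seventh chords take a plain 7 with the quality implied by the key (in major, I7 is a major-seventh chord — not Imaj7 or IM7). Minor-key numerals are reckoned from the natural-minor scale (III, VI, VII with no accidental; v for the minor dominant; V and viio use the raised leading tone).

iiø65

Stacked in thirds the chord is G-Bb-Db-F: a half-diminished seventh chord on G.
In F minor, G is the supertonic; the diatonic half-diminished seventh chord there is iiø7.
With Bb in the bass the chord is in first inversion, so the figured bass is 65.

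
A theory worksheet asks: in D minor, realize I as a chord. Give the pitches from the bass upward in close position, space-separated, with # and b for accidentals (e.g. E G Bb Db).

I is the major tonic (Picardy third), borrowed from the parallel major. In D minor that root is D.
So the chord is D-F#-A.

D F# A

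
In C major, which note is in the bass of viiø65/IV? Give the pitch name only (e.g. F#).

G

The applied chord viiø65/IV is rooted on E: E-G-Bb-D.
The figure 65 means first inversion — the third is in the bass.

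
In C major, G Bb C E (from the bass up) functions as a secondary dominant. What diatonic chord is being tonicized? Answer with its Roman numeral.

IV

The chord is a dominant seventh chord on C.
A dominant resolves down a perfect fifth: C → F. In C major, F is scale degree 4, i.e. IV.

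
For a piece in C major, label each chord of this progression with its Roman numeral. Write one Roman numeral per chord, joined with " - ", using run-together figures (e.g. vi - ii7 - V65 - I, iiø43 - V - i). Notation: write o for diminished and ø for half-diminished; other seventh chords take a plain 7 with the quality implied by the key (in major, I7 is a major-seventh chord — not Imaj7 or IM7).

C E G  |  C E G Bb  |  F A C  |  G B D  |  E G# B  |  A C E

I - V7/IV - IV - V - V/vi - vi

C-E-G: major triad on C = scale degree 1 → I.
C-E-G-Bb is the secondary dominant of IV (dominant seventh chord on C): V7/IV.
F-A-C: root F is the subdominant; major triad there is IV.
G-B-D: root G is the dominant; major triad there is V.
E-G#-B: chromatic; E is V of vi, so V/vi.
A-C-E: minor triad on A = scale degree 6 → vi.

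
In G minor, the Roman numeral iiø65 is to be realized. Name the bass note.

C

iiø in G minor has root A; the chord is A-C-Eb-G.
The figure 65 means first inversion — the third is in the bass.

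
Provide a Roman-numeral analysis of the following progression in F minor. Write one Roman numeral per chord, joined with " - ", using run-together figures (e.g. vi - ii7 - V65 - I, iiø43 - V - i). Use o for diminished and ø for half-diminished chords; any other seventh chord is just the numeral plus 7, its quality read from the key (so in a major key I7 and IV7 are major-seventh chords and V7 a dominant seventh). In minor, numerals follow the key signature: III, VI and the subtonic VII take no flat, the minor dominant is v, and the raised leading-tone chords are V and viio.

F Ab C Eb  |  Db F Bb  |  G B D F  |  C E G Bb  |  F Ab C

i7 - iv6 - V7/V - V7 - i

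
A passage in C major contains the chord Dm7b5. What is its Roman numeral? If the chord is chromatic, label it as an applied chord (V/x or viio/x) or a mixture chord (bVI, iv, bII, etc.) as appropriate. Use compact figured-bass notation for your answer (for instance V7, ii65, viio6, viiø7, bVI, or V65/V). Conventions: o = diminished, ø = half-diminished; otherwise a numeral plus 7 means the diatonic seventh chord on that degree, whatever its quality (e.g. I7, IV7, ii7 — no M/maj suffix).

Stacked in thirds the chord is D-F-Ab-C: a half-diminished seventh chord on D.
D is the second degree of C major. This is the half-diminished supertonic seventh, borrowed from the parallel minor.

iiø7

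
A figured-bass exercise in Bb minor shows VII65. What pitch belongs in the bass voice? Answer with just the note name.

VII in Bb minor has root Ab; the chord is Ab-C-Eb-Gb.
The figure 65 means first inversion — the third is in the bass.

C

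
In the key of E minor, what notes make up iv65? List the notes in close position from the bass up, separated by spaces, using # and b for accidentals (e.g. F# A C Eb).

C E G A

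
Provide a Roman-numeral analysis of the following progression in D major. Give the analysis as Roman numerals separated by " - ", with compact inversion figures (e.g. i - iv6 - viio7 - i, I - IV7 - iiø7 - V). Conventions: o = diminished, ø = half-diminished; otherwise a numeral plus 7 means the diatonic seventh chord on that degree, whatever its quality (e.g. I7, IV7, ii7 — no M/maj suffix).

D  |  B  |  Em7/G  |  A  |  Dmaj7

D has root D, degree 1 in D major, so I.
B: chromatic; B is V of ii, so V/ii.
Em7/G: minor seventh chord on E = scale degree 2 → ii65.
A: root A is the dominant; major triad there is V.
Dmaj7: root D is the tonic; major seventh chord there is I7.

I - V/ii - ii65 - V - I7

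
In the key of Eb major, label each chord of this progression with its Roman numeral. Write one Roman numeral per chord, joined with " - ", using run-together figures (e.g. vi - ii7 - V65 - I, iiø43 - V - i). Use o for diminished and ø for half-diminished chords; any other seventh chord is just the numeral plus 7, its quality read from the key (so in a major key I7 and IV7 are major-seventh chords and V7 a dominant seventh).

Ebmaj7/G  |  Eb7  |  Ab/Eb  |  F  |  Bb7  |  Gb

Ebmaj7/G: major seventh chord on Eb = scale degree 1 → I65.
Eb7: chromatic; Eb is V of IV, so V7/IV.
Ab/Eb has root Ab, degree 4 in Eb major, so IV64.
F: a major triad on F, the applied dominant of V → V/V.
Bb7 has root Bb, degree 5 in Eb major, so V7.
Gb: major triad on Gb — chromatic; bIII (borrowed from the parallel minor).

I65 - V7/IV - IV64 - V/V - V7 - bIII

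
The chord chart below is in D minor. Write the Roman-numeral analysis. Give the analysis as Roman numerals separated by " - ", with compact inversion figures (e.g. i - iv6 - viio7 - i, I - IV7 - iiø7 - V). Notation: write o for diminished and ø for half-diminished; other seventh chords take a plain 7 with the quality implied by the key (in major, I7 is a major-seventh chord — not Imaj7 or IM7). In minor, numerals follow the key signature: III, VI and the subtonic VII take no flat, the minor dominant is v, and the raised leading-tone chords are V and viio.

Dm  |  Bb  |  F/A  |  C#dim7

Dm: minor triad on D = scale degree 1 → i.
Bb: root Bb is the submediant; major triad there is VI.
F/A has root F, degree 3 in D minor, so III6.
C#dim7: fully diminished seventh chord on C# = scale degree 7 → viio7.

i - VI - III6 - viio7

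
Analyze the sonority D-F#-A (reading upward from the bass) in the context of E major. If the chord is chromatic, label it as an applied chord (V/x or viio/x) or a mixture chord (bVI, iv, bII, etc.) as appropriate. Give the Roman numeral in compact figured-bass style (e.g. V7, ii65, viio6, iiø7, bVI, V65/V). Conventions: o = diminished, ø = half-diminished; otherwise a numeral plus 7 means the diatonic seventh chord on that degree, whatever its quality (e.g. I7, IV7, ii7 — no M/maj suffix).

The pitches D-F#-A form a major triad rooted on D.
D is the lowered seventh degree of E major (diatonic 7 would be D#). This is a major triad on the lowered seventh degree (the subtonic), borrowed from the parallel minor.

bVII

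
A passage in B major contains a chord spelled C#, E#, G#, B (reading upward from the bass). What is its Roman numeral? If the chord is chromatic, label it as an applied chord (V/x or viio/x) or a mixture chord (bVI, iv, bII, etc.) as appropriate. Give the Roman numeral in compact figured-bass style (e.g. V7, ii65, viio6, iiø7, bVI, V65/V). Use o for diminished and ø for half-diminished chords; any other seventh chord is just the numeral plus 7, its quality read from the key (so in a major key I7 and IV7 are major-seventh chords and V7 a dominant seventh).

V7/V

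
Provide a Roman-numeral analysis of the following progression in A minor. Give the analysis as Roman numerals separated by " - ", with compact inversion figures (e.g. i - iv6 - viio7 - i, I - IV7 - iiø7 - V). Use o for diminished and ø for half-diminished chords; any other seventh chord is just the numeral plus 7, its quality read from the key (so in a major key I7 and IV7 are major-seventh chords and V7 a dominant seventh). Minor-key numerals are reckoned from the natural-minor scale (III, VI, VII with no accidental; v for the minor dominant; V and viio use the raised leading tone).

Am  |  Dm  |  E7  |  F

i - iv - V7 - VI

Am: minor triad on A = scale degree 1 → i.
Dm has root D, degree 4 in A minor, so iv.
E7: root E is the dominant; dominant seventh chord there is V7.
F has root F, degree 6 in A minor, so VI.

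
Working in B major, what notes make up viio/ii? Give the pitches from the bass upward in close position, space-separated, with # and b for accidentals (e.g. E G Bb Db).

B# D# F#

viio/ii is a secondary leading-tone chord. The target ii is C# in B major; the applied chord is rooted a semitone below, on B#.
Building a diminished triad on B# gives B#-D#-F#.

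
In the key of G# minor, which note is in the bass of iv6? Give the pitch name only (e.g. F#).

E

iv in G# minor has root C#; the chord is C#-E-G#.
The figure 6 means first inversion — the third is in the bass.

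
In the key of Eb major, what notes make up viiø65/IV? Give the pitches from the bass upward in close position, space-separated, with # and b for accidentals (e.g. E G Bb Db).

Bb Db F G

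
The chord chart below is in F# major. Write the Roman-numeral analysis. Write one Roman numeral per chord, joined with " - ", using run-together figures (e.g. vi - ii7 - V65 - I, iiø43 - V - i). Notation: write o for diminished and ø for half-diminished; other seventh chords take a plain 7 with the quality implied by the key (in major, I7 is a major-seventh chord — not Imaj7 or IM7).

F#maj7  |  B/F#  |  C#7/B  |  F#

F#maj7 has root F#, degree 1 in F# major, so I7.
B/F#: major triad on B = scale degree 4 → IV64.
C#7/B: dominant seventh chord on C# = scale degree 5 → V42.
F# has root F#, degree 1 in F# major, so I.

I7 - IV64 - V42 - I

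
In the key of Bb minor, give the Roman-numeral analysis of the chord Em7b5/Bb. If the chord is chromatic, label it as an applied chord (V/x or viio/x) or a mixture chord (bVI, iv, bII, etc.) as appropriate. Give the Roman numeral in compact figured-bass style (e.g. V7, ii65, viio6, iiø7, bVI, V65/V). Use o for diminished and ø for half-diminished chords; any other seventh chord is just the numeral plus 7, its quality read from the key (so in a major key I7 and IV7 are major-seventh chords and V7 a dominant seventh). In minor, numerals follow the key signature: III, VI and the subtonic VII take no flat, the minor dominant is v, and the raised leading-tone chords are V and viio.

viiø43/V

Stacked in thirds the chord is E-G-Bb-D: a half-diminished seventh chord on E.
E sits a half step below F (V in Bb minor); a diminished chord there is the applied leading-tone chord of V.
With Bb in the bass the chord is in second inversion, so the figured bass is 43.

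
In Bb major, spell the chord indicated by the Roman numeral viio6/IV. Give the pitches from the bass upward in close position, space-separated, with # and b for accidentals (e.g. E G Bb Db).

F Ab D

The slash marks an applied leading-tone chord: viio of IV. In Bb major, IV is Eb, so the leading tone to it is D, a half step below.
Building a diminished triad on D gives D-F-Ab.
The figured bass 6 indicates first inversion, placing the third (F) in the bass: F-Ab-D.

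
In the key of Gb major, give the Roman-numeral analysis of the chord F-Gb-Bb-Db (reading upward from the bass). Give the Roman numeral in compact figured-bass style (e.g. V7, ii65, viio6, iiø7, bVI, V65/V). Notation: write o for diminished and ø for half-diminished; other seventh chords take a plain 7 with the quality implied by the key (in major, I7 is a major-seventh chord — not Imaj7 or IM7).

I42

Stacked in thirds the chord is Gb-Bb-Db-F: a major seventh chord on Gb.
Gb is scale degree 1 in Gb major, and a major seventh chord on that degree is written I7.
With F in the bass the chord is in third inversion, so the figured bass is 42.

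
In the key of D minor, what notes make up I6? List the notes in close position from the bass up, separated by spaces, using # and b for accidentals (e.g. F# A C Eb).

F# A D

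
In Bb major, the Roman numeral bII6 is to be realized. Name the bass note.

Eb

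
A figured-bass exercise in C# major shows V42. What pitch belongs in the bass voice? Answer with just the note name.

F#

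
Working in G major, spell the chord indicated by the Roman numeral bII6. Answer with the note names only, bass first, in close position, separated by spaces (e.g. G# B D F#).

Scale degree 2 in G major is A; lowering it a half step gives Ab. bII6 is the Neapolitan sixth — a major triad on the lowered second degree, here in its customary first inversion.
So the chord is Ab-C-Eb.
The figured bass 6 indicates first inversion, placing the third (C) in the bass: C-Eb-Ab.

C Eb Ab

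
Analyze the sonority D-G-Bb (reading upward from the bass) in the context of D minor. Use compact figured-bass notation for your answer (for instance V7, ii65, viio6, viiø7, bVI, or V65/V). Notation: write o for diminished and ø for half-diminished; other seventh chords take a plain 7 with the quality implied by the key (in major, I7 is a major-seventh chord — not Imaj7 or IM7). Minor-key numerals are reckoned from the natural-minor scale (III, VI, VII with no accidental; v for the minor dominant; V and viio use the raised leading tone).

iv64

Stacked in thirds the chord is G-Bb-D: a minor triad on G.
G is scale degree 4 in D minor, and a minor triad on that degree is written iv.
With D in the bass the chord is in second inversion, so the figured bass is 64.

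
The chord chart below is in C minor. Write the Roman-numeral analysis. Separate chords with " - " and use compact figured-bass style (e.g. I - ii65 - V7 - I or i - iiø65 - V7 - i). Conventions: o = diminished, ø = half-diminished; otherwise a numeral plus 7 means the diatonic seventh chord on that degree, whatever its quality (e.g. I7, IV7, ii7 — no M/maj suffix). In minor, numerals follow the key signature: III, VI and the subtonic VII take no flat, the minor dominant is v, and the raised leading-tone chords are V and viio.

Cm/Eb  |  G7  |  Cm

i6 - V7 - i

Cm/Eb has root C, degree 1 in C minor, so i6.
G7: dominant seventh chord on G = scale degree 5 → V7.
Cm has root C, degree 1 in C minor, so i.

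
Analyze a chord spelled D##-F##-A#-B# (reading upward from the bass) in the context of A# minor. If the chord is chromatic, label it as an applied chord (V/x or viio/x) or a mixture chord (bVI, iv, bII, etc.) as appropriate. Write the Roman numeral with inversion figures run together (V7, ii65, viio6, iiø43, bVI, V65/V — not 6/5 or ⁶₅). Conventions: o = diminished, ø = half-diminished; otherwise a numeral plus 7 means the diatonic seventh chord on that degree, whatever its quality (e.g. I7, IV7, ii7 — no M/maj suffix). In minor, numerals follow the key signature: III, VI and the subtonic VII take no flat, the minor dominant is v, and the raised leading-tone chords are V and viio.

Stacked in thirds the chord is B#-D##-F##-A#: a dominant seventh chord on B#.
B# is not a diatonic chord root with this quality in A# minor, but it lies a perfect fifth above E# (V), so the chord functions as an applied dominant of V.
With D## in the bass the chord is in first inversion, so the figured bass is 65.

V65/V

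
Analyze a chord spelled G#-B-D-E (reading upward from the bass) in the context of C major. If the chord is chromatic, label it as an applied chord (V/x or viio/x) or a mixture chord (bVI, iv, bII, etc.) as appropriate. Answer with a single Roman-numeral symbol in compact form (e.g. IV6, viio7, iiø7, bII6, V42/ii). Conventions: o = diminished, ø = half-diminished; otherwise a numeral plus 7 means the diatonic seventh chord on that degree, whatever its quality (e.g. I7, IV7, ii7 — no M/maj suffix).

V65/vi

The pitches E-G#-B-D form a dominant seventh chord rooted on E.
E is not a diatonic chord root with this quality in C major, but it lies a perfect fifth above A (vi), so the chord functions as an applied dominant of vi.
With G# in the bass the chord is in first inversion, so the figured bass is 65.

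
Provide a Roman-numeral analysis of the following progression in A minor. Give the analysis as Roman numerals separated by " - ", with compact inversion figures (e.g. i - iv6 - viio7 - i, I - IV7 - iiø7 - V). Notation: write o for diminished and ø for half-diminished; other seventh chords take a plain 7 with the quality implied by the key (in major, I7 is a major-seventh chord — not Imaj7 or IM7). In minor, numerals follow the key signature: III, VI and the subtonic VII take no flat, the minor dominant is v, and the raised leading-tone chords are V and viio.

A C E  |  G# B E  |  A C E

A-C-E: minor triad on A = scale degree 1 → i.
G#-B-E: root E is the dominant; major triad there is V6.
A-C-E has root A, degree 1 in A minor, so i.

i - V6 - i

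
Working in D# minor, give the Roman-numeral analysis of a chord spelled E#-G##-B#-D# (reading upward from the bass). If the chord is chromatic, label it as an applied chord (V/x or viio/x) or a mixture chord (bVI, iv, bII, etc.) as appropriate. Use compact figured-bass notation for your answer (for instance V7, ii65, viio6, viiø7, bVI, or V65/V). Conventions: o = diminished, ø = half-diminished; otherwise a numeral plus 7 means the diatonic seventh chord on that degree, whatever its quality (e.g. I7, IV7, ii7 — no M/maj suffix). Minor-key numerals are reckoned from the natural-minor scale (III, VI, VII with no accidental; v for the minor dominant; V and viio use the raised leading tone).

V7/V

The pitches E#-G##-B#-D# form a dominant seventh chord rooted on E#.
E# is not a diatonic chord root with this quality in D# minor, but it lies a perfect fifth above A# (V), so the chord functions as an applied dominant of V.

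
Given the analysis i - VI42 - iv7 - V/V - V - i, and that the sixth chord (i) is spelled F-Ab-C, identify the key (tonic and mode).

The chord Fm is a minor triad rooted on F; its label is i.
If F is scale degree 1 and the mode makes that degree carry a minor triad, the tonic is F and the mode is minor.

F minor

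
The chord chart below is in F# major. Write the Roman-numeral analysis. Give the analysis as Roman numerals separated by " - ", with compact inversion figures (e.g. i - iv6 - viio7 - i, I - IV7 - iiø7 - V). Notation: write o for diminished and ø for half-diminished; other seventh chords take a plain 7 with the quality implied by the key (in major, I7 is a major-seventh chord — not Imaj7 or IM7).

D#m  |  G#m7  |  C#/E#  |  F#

D#m: minor triad on D# = scale degree 6 → vi.
G#m7: root G# is the supertonic; minor seventh chord there is ii7.
C#/E#: root C# is the dominant; major triad there is V6.
F# has root F#, degree 1 in F# major, so I.

vi - ii7 - V6 - I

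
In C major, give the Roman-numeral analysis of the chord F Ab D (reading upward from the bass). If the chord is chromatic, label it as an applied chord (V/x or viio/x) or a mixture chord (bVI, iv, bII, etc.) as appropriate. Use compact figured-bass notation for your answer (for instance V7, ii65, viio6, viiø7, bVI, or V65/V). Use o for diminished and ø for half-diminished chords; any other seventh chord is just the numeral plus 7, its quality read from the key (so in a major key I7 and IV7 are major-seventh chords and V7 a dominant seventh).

iio6

Stacked in thirds the chord is D-F-Ab: a diminished triad on D.
D is the second degree of C major. This is the diminished supertonic triad, borrowed from the parallel minor.
With F in the bass the chord is in first inversion, so the figured bass is 6.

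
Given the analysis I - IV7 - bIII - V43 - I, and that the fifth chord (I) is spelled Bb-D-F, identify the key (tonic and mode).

I is given as Bb-D-F — a major triad with root Bb.
If Bb is scale degree 1 and the mode makes that degree carry a major triad, the tonic is Bb and the mode is major.

Bb major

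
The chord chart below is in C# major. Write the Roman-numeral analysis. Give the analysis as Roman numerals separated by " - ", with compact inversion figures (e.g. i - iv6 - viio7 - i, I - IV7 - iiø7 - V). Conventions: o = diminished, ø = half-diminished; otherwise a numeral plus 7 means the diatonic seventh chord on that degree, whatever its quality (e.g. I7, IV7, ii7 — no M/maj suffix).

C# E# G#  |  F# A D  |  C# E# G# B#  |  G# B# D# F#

C#-E#-G#: root C# is the tonic; major triad there is I.
F#-A-D: D with this quality isn't in the key; a major triad on b2 is the Neapolitan sixth, bII6 (third, F#, in the bass — hence the 6).
C#-E#-G#-B# has root C#, degree 1 in C# major, so I7.
G#-B#-D#-F# has root G#, degree 5 in C# major, so V7.

I - bII6 - I7 - V7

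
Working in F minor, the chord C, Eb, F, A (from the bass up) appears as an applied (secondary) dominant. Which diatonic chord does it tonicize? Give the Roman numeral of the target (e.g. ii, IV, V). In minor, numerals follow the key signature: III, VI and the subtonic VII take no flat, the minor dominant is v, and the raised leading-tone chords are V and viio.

The chord is a dominant seventh chord on F.
A dominant resolves down a perfect fifth: F → Bb. In F minor, Bb is scale degree 4, i.e. iv.

iv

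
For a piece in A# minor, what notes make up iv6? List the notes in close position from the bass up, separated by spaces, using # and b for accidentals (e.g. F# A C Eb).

F# A# D#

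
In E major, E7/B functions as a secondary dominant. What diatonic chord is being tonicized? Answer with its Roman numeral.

IV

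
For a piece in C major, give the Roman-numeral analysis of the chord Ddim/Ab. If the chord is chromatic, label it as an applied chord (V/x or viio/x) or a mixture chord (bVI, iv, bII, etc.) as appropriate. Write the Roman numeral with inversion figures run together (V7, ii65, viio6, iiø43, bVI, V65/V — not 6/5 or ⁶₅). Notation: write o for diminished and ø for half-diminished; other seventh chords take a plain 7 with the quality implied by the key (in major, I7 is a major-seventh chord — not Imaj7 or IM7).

iio64

The pitches D-F-Ab form a diminished triad rooted on D.
D is the second degree of C major. This is the diminished supertonic triad, borrowed from the parallel minor.
With Ab in the bass the chord is in second inversion, so the figured bass is 64.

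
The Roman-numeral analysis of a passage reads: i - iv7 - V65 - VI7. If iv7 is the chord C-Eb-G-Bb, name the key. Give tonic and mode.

G minor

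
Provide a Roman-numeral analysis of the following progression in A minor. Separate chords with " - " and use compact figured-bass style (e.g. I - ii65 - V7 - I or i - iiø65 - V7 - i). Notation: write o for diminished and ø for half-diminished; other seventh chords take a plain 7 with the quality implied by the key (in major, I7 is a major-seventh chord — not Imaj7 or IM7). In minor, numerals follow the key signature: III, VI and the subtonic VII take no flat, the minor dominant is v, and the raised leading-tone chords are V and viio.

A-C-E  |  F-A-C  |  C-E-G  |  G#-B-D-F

A-C-E: root A is the tonic; minor triad there is i.
F-A-C has root F, degree 6 in A minor, so VI.
C-E-G: major triad on C = scale degree 3 → III.
G#-B-D-F has root G#, degree 7 in A minor, so viio7.

i - VI - III - viio7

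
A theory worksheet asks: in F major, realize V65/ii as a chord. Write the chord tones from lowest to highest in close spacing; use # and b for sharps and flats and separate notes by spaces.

F# A C D

V65/ii is a secondary dominant — the dominant seventh of ii. ii in F major is G, so the applied chord's root is D, a perfect fifth above.
Building a dominant seventh chord on D gives D-F#-A-C.
The figured bass 65 indicates first inversion, placing the third (F#) in the bass: F#-A-C-D.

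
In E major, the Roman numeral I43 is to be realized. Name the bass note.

B

I in E major has root E; the chord is E-G#-B-D#.
The figure 43 means second inversion — the fifth is in the bass.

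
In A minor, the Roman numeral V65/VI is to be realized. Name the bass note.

The applied chord V65/VI is rooted on C: C-E-G-Bb.
The figure 65 means first inversion — the third is in the bass.

E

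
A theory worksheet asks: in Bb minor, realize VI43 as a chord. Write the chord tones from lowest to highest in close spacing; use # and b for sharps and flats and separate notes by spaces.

In Bb minor, scale degree 6 is Gb, and the diatonic chord built there is a major seventh chord.
That chord is spelled Gb-Bb-Db-F.
The figured bass 43 indicates second inversion, placing the fifth (Db) in the bass: Db-F-Gb-Bb.

Db F Gb Bb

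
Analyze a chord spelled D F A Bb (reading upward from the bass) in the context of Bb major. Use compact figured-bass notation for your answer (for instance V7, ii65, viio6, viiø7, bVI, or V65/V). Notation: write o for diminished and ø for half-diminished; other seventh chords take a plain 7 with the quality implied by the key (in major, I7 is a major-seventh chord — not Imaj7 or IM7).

I65

Stacked in thirds the chord is Bb-D-F-A: a major seventh chord on Bb.
Bb is scale degree 1 in Bb major, and a major seventh chord on that degree is written I7.
With D in the bass the chord is in first inversion, so the figured bass is 65.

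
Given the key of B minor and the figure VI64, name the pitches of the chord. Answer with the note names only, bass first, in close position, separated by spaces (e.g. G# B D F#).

In B minor, the sixth degree is G, and the diatonic chord built there is a major triad.
Stacking thirds from G gives G-B-D.
The figured bass 64 indicates second inversion, placing the fifth (D) in the bass: D-G-B.

D G B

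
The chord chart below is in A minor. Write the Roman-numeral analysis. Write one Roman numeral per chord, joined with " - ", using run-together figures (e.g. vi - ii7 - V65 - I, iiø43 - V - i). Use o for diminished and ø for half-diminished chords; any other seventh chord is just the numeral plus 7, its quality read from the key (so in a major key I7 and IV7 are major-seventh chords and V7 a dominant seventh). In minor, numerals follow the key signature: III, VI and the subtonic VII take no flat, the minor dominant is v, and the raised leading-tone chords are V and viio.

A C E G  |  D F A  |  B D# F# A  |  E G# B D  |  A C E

i7 - iv - V7/V - V7 - i

A-C-E-G: minor seventh chord on A = scale degree 1 → i7.
D-F-A has root D, degree 4 in A minor, so iv.
B-D#-F#-A: a dominant seventh chord on B, the applied dominant of V → V7/V.
E-G#-B-D has root E, degree 5 in A minor, so V7.
A-C-E: minor triad on A = scale degree 1 → i.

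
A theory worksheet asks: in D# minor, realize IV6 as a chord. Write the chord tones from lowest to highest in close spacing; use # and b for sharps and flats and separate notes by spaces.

IV6 is the major subdominant, borrowed from the parallel major. In D# minor that root is G#.
So the chord is G#-B#-D#, a major triad.
With the 6 figure the chord is in first inversion; from the bass B# upward in close position it reads B#-D#-G#.

B# D# G#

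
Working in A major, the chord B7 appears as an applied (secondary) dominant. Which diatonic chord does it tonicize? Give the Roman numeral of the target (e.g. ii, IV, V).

The chord is a dominant seventh chord on B.
A dominant resolves down a perfect fifth: B → E. In A major, E is scale degree 5, i.e. V.

V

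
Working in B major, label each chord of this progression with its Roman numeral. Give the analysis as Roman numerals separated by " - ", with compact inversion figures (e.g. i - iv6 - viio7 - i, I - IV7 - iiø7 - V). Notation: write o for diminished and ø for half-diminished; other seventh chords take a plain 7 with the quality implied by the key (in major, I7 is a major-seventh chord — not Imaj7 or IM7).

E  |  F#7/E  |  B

E has root E, degree 4 in B major, so IV.
F#7/E: root F# is the dominant; dominant seventh chord there is V42.
B has root B, degree 1 in B major, so I.

IV - V42 - I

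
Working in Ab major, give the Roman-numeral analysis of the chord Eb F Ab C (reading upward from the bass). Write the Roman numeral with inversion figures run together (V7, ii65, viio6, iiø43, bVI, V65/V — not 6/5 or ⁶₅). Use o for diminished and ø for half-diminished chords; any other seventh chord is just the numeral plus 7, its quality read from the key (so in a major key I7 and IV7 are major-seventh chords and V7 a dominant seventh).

The pitches F-Ab-C-Eb form a minor seventh chord rooted on F.
F is scale degree 6 in Ab major, and a minor seventh chord on that degree is written vi7.
With Eb in the bass the chord is in third inversion, so the figured bass is 42.

vi42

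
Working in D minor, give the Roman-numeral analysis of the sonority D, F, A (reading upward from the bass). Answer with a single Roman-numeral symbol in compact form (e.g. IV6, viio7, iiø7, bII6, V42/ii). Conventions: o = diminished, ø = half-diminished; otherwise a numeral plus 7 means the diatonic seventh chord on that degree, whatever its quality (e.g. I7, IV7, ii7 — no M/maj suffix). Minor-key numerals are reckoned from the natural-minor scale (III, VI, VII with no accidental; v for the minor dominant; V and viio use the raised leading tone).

i

The pitches D-F-A form a minor triad rooted on D.
D is scale degree 1 in D minor, and a minor triad on that degree is written i.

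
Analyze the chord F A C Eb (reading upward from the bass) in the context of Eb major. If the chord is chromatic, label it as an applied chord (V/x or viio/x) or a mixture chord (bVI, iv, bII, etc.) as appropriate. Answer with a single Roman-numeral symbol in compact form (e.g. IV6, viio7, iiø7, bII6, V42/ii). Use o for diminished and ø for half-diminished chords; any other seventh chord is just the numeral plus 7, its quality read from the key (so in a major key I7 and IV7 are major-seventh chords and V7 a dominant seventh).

V7/V

The pitches F-A-C-Eb form a dominant seventh chord rooted on F.
F is not a diatonic chord root with this quality in Eb major, but it lies a perfect fifth above Bb (V), so the chord functions as an applied dominant of V.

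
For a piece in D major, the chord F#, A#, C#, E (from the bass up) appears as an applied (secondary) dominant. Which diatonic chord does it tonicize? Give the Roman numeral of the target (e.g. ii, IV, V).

vi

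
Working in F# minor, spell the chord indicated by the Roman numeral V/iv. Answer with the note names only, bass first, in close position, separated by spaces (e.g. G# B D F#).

V/iv is a secondary dominant — the dominant triad of iv. iv in F# minor is B, so the applied chord's root is F#, a perfect fifth above.
Building a major triad on F# gives F#-A#-C#.

F# A# C#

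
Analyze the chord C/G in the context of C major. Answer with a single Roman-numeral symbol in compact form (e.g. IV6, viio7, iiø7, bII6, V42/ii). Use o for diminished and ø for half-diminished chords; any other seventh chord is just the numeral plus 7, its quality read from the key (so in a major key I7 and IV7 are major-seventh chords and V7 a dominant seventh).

I64

The pitches C-E-G form a major triad rooted on C.
In C major, C is the tonic; the diatonic major triad there is I.
With G in the bass the chord is in second inversion, so the figured bass is 64.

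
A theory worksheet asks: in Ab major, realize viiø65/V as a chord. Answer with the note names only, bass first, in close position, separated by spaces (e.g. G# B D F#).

The slash marks an applied leading-tone chord: viio of V. In Ab major, V is Eb, so the leading tone to it is D, a half step below.
Building a half-diminished seventh chord on D gives D-F-Ab-C.
With the 65 figure the chord is in first inversion; from the bass F upward in close position it reads F-Ab-C-D.

F Ab C D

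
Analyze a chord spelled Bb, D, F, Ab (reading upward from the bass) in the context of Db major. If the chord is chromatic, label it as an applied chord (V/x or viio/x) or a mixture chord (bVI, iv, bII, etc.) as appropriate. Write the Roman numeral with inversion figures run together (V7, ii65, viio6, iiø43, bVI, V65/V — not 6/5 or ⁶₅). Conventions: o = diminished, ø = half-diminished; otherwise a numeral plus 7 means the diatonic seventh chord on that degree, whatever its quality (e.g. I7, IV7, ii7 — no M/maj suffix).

The pitches Bb-D-F-Ab form a dominant seventh chord rooted on Bb.
Bb is not a diatonic chord root with this quality in Db major, but it lies a perfect fifth above Eb (ii), so the chord functions as an applied dominant of ii.

V7/ii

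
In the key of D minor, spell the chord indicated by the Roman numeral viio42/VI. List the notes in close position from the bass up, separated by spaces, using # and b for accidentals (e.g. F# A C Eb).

The slash marks an applied leading-tone chord: viio of VI. In D minor, VI is Bb, so the leading tone to it is A, a half step below.
Building a fully diminished seventh chord on A gives A-C-Eb-Gb.
The figured bass 42 indicates third inversion, placing the seventh (Gb) in the bass: Gb-A-C-Eb.

Gb A C Eb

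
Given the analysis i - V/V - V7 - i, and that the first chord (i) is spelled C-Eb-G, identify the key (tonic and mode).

C minor

The chord Cm is a minor triad rooted on C; its label is i.
If C is scale degree 1 and the mode makes that degree carry a minor triad, the tonic is C and the mode is minor.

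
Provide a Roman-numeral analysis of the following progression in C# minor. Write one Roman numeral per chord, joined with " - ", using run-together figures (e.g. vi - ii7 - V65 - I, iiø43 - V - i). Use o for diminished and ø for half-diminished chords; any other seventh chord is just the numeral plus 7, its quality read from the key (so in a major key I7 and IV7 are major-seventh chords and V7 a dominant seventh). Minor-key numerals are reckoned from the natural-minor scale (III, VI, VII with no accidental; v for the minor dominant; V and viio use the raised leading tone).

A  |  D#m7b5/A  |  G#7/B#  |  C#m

A: root A is the submediant; major triad there is VI.
D#m7b5/A: root D# is the supertonic; half-diminished seventh chord there is iiø43.
G#7/B# has root G#, degree 5 in C# minor, so V65.
C#m: minor triad on C# = scale degree 1 → i.

VI - iiø43 - V65 - i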